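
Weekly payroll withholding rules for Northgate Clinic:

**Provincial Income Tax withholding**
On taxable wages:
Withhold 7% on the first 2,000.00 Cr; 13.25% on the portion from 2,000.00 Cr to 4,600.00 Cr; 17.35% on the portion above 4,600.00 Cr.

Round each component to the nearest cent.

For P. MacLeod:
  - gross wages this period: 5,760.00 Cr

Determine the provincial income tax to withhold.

Provincial Income Tax: taxable = 5,760.00 Cr
  484.50 Cr + 17.35% × (5,760.00 Cr − 4,600.00 Cr) = 484.50 Cr + 17.35% × 1,160.00 Cr = 685.76 Cr

685.76 Cr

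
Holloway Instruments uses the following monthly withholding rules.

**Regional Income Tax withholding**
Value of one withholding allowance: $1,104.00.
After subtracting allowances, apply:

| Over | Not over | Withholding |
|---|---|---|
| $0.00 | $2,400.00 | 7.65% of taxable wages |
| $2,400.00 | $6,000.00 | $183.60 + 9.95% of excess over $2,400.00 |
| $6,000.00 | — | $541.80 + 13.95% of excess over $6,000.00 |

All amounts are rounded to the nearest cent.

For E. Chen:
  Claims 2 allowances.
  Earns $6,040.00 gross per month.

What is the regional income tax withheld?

$326.08

Regional Income Tax: taxable = $6,040.00 − 2×$1,104.00 = $3,832.00
  $183.60 + 9.95% × ($3,832.00 − $2,400.00) = $183.60 + 9.95% × $1,432.00 = $326.08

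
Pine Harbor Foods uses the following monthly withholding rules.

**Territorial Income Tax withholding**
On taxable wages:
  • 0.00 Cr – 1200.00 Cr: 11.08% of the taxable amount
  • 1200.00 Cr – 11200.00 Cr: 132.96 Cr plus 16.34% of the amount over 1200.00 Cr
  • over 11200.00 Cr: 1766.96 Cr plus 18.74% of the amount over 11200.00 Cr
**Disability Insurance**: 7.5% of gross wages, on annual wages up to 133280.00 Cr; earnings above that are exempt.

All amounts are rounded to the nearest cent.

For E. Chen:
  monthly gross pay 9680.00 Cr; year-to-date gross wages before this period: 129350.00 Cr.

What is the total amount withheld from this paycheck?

1813.34 Cr

Territorial Income Tax: taxable = 9680.00 Cr
  132.96 Cr + 16.34% × (9680.00 Cr − 1200.00 Cr) = 132.96 Cr + 16.34% × 8480.00 Cr = 1518.59 Cr
Disability Insurance: cap 133280.00 Cr − YTD 129350.00 Cr = 3930.00 Cr subject; 7.5% × 3930.00 Cr = 294.75 Cr
Total: 1518.59 Cr + 294.75 Cr = 1813.34 Cr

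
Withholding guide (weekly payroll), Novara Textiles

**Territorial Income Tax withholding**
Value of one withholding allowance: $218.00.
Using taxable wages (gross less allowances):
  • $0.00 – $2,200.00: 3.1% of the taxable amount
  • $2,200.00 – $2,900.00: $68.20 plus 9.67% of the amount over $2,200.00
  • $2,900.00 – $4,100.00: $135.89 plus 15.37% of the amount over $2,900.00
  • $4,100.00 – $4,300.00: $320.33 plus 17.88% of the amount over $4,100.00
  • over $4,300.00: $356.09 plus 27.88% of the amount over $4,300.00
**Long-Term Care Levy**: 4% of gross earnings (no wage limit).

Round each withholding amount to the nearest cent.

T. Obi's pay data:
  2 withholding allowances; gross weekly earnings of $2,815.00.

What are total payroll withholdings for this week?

Territorial Income Tax: taxable = $2,815.00 − 2×$218.00 = $2,379.00
  $68.20 + 9.67% × ($2,379.00 − $2,200.00) = $68.20 + 9.67% × $179.00 = $85.51
Long-Term Care Levy: 4% × $2,815.00 = $112.60
Total: $85.51 + $112.60 = $198.11

$198.11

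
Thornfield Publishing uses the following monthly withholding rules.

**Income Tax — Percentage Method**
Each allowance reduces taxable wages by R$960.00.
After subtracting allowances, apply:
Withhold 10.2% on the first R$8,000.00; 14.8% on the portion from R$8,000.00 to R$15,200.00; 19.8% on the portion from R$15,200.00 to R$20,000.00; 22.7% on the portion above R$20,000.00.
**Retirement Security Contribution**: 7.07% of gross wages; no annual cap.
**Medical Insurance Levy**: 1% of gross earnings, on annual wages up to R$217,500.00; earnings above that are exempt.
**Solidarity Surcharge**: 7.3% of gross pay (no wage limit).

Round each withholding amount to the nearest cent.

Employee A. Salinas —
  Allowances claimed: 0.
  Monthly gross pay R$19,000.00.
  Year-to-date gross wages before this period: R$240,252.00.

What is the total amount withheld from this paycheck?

Income Tax: taxable = R$19,000.00
  R$1,881.60 + 19.8% × (R$19,000.00 − R$15,200.00) = R$1,881.60 + 19.8% × R$3,800.00 = R$2,634.00
Retirement Security Contribution: 7.07% × R$19,000.00 = R$1,343.30
Medical Insurance Levy: YTD R$240,252.00 ≥ cap R$217,500.00 → R$0.00
Solidarity Surcharge: 7.3% × R$19,000.00 = R$1,387.00
Total: R$2,634.00 + R$1,343.30 + R$0.00 + R$1,387.00 = R$5,364.30

R$5,364.30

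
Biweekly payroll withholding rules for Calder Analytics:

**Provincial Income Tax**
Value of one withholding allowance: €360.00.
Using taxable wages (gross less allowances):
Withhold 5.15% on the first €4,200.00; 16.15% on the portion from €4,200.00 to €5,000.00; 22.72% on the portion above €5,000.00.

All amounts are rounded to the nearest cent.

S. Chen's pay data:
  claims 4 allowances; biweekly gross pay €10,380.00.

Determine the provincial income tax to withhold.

Provincial Income Tax: taxable = €10,380.00 − 4×€360.00 = €8,940.00
  €345.50 + 22.72% × (€8,940.00 − €5,000.00) = €345.50 + 22.72% × €3,940.00 = €1,240.67

€1,240.67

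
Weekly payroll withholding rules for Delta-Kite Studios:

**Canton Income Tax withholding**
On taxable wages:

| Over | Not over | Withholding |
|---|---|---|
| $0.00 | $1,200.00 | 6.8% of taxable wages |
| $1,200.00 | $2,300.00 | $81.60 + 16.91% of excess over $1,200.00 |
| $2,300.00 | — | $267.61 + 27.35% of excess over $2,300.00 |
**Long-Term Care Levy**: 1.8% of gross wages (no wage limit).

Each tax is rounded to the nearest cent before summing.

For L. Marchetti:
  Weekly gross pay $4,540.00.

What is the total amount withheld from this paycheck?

$961.97

Canton Income Tax: taxable = $4,540.00
  $267.61 + 27.35% × ($4,540.00 − $2,300.00) = $267.61 + 27.35% × $2,240.00 = $880.25
Long-Term Care Levy: 1.8% × $4,540.00 = $81.72
Total: $880.25 + $81.72 = $961.97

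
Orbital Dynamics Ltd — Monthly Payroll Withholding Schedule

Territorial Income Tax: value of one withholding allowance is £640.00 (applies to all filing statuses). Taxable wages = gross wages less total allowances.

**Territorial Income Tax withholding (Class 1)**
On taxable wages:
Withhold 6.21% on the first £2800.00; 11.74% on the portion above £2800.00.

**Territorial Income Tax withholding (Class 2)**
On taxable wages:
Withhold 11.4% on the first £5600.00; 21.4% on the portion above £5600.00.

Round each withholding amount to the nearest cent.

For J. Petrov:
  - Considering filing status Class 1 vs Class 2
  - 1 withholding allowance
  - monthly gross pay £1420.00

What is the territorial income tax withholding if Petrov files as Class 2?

Territorial Income Tax (Class 2): taxable = £1420.00 − 1×£640.00 = £780.00
  11.4% × £780.00 = £88.92

£88.92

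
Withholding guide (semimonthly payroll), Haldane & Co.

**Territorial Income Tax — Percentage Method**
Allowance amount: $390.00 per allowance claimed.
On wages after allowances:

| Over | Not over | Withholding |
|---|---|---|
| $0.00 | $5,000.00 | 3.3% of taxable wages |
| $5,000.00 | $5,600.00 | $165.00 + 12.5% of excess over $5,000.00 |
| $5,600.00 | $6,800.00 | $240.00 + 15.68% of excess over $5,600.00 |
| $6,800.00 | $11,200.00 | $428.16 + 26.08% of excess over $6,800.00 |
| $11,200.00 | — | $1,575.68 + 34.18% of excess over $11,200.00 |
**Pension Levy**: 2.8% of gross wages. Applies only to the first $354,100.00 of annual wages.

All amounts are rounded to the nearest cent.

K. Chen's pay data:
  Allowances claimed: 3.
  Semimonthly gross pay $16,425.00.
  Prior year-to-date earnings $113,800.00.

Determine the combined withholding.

$3,421.58

Territorial Income Tax: taxable = $16,425.00 − 3×$390.00 = $15,255.00
  $1,575.68 + 34.18% × ($15,255.00 − $11,200.00) = $1,575.68 + 34.18% × $4,055.00 = $2,961.68
Pension Levy: 2.8% × $16,425.00 = $459.90
Total: $2,961.68 + $459.90 = $3,421.58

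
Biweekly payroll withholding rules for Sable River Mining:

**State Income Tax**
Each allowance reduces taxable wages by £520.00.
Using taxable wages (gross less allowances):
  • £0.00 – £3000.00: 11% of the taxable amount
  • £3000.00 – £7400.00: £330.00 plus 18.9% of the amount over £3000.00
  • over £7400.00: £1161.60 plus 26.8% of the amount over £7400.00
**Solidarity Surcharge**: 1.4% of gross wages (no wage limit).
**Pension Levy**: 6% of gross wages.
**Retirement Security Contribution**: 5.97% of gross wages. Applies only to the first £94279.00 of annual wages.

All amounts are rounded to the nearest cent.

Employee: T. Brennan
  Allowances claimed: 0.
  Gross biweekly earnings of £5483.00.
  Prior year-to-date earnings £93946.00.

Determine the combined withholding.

£1224.91

State Income Tax: taxable = £5483.00
  £330.00 + 18.9% × (£5483.00 − £3000.00) = £330.00 + 18.9% × £2483.00 = £799.29
Solidarity Surcharge: 1.4% × £5483.00 = £76.76
Pension Levy: 6% × £5483.00 = £328.98
Retirement Security Contribution: cap £94279.00 − YTD £93946.00 = £333.00 subject; 5.97% × £333.00 = £19.88
Total: £799.29 + £76.76 + £328.98 + £19.88 = £1224.91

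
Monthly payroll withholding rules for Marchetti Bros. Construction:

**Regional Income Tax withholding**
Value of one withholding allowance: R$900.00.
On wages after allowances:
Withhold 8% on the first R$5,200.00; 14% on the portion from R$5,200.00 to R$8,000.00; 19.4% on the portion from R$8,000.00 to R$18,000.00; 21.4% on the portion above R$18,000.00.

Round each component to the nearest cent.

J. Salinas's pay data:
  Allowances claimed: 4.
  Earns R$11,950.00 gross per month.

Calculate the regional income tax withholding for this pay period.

R$875.90

Regional Income Tax: taxable = R$11,950.00 − 4×R$900.00 = R$8,350.00
  R$808.00 + 19.4% × (R$8,350.00 − R$8,000.00) = R$808.00 + 19.4% × R$350.00 = R$875.90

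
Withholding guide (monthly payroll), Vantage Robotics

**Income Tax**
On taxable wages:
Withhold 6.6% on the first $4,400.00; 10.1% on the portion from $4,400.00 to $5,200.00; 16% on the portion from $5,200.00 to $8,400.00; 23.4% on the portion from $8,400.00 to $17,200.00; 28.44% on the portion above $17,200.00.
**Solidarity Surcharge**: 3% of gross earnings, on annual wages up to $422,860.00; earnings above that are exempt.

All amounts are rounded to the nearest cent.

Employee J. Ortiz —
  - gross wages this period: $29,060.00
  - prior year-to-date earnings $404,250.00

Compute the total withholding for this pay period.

Income Tax: taxable = $29,060.00
  $2,942.40 + 28.44% × ($29,060.00 − $17,200.00) = $2,942.40 + 28.44% × $11,860.00 = $6,315.38
Solidarity Surcharge: cap $422,860.00 − YTD $404,250.00 = $18,610.00 subject; 3% × $18,610.00 = $558.30
Total: $6,315.38 + $558.30 = $6,873.68

$6,873.68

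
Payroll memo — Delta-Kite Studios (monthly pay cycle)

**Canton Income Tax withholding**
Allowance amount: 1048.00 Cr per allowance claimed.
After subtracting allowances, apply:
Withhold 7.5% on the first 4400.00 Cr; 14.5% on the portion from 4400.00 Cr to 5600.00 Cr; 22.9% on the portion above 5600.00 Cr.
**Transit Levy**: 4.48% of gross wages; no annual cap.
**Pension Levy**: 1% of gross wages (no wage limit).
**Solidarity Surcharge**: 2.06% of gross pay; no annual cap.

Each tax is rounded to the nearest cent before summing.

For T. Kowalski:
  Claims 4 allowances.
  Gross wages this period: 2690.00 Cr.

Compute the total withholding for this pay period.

Canton Income Tax: taxable = 2690.00 Cr − 4×1048.00 Cr = -1502.00 Cr
  Taxable ≤ 0 → 0.00 Cr
Transit Levy: 4.48% × 2690.00 Cr = 120.51 Cr
Pension Levy: 1% × 2690.00 Cr = 26.90 Cr
Solidarity Surcharge: 2.06% × 2690.00 Cr = 55.41 Cr
Total: 0.00 Cr + 120.51 Cr + 26.90 Cr + 55.41 Cr = 202.82 Cr

202.82 Cr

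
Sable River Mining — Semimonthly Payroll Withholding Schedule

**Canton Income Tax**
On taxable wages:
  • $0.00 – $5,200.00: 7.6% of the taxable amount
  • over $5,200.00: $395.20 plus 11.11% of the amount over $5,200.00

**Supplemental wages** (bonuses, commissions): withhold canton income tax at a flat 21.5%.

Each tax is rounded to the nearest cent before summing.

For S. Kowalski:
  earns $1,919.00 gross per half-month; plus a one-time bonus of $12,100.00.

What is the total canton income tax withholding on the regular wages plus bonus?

$2,747.34

Canton Income Tax: taxable = $1,919.00
  7.6% × $1,919.00 = $145.84
Supplemental (21.5% flat on bonus): 21.5% × $12,100.00 = $2,601.50
Total canton income tax: $145.84 + $2,601.50 = $2,747.34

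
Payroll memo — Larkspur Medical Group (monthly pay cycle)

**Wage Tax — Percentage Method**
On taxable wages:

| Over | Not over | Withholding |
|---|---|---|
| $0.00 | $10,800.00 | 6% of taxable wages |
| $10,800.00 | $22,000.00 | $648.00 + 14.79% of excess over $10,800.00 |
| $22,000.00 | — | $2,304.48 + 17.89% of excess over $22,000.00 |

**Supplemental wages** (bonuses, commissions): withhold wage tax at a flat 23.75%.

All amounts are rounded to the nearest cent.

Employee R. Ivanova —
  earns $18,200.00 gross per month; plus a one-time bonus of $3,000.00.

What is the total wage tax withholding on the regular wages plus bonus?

$2,454.96

Wage Tax: taxable = $18,200.00
  $648.00 + 14.79% × ($18,200.00 − $10,800.00) = $648.00 + 14.79% × $7,400.00 = $1,742.46
Supplemental (23.75% flat on bonus): 23.75% × $3,000.00 = $712.50
Total wage tax: $1,742.46 + $712.50 = $2,454.96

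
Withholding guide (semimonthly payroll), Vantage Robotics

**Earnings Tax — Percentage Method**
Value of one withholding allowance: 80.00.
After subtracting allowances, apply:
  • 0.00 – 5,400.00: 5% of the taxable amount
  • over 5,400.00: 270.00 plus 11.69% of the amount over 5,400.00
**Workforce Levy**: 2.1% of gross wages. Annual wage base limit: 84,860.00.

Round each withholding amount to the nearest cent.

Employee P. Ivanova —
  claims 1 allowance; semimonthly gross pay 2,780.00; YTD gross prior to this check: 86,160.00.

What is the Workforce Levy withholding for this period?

Workforce Levy: YTD 86,160.00 ≥ cap 84,860.00 → 0.00

0.00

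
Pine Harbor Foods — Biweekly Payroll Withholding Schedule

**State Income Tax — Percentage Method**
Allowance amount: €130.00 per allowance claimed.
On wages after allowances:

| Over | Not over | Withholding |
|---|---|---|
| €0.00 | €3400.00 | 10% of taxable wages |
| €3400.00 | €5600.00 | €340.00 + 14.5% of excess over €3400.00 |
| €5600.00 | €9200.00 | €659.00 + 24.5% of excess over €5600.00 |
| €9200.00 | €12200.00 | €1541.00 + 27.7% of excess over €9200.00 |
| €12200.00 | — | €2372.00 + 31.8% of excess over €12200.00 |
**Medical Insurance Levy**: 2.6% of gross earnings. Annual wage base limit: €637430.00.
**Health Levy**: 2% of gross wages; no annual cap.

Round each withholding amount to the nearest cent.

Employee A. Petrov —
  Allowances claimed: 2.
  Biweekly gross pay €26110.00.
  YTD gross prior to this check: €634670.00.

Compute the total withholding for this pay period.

€7306.66

State Income Tax: taxable = €26110.00 − 2×€130.00 = €25850.00
  €2372.00 + 31.8% × (€25850.00 − €12200.00) = €2372.00 + 31.8% × €13650.00 = €6712.70
Medical Insurance Levy: cap €637430.00 − YTD €634670.00 = €2760.00 subject; 2.6% × €2760.00 = €71.76
Health Levy: 2% × €26110.00 = €522.20
Total: €6712.70 + €71.76 + €522.20 = €7306.66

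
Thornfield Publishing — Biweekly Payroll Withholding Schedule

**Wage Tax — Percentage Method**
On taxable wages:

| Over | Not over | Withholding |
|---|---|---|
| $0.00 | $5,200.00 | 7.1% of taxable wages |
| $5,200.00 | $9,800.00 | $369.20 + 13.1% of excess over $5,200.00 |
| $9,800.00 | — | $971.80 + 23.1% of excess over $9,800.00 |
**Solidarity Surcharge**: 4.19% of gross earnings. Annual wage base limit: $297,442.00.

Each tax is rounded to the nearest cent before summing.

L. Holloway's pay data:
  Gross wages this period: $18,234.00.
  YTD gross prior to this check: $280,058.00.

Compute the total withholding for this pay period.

Wage Tax: taxable = $18,234.00
  $971.80 + 23.1% × ($18,234.00 − $9,800.00) = $971.80 + 23.1% × $8,434.00 = $2,920.05
Solidarity Surcharge: cap $297,442.00 − YTD $280,058.00 = $17,384.00 subject; 4.19% × $17,384.00 = $728.39
Total: $2,920.05 + $728.39 = $3,648.44

$3,648.44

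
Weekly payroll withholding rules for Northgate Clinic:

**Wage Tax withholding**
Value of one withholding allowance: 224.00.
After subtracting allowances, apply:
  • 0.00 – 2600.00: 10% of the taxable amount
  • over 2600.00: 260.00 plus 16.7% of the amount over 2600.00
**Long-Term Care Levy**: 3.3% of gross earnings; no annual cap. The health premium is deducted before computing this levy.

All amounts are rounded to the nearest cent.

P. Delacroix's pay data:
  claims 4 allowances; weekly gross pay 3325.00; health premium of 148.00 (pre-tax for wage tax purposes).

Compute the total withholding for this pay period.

Wage Tax: taxable = 3325.00 − 148.00 − 4×224.00 = 2281.00
  10% × 2281.00 = 228.10
Long-Term Care Levy: 3.3% × 3177.00 = 104.84
Total: 228.10 + 104.84 = 332.94

332.94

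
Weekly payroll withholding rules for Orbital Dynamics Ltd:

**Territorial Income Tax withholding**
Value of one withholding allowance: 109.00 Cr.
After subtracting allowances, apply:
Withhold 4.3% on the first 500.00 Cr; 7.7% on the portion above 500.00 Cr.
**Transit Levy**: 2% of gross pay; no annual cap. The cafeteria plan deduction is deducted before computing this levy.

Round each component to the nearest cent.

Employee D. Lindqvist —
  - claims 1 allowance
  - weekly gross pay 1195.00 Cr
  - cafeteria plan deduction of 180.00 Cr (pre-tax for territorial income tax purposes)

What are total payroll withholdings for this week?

73.06 Cr

Territorial Income Tax: taxable = 1195.00 Cr − 180.00 Cr − 1×109.00 Cr = 906.00 Cr
  21.50 Cr + 7.7% × (906.00 Cr − 500.00 Cr) = 21.50 Cr + 7.7% × 406.00 Cr = 52.76 Cr
Transit Levy: 2% × 1015.00 Cr = 20.30 Cr
Total: 52.76 Cr + 20.30 Cr = 73.06 Cr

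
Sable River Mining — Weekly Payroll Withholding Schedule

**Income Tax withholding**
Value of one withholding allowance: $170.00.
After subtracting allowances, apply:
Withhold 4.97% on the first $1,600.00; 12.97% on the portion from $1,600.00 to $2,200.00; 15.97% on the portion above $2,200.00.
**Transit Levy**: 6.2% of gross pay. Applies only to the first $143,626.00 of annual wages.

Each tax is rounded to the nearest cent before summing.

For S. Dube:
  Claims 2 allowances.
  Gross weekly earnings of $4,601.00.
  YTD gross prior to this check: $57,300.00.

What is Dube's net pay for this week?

Income Tax: taxable = $4,601.00 − 2×$170.00 = $4,261.00
  $157.34 + 15.97% × ($4,261.00 − $2,200.00) = $157.34 + 15.97% × $2,061.00 = $486.48
Transit Levy: 6.2% × $4,601.00 = $285.26
Total withheld: $486.48 + $285.26 = $771.74
Net pay: $4,601.00 − $771.74 = $3,829.26

$3,829.26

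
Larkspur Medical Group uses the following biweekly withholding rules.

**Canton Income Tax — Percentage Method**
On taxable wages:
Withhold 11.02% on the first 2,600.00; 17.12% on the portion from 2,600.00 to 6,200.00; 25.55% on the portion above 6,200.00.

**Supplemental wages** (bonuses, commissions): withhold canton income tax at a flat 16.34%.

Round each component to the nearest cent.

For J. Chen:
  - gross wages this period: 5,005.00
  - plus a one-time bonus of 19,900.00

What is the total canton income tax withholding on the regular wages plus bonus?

3,949.92

Canton Income Tax: taxable = 5,005.00
  286.52 + 17.12% × (5,005.00 − 2,600.00) = 286.52 + 17.12% × 2,405.00 = 698.26
Supplemental (16.34% flat on bonus): 16.34% × 19,900.00 = 3,251.66
Total canton income tax: 698.26 + 3,251.66 = 3,949.92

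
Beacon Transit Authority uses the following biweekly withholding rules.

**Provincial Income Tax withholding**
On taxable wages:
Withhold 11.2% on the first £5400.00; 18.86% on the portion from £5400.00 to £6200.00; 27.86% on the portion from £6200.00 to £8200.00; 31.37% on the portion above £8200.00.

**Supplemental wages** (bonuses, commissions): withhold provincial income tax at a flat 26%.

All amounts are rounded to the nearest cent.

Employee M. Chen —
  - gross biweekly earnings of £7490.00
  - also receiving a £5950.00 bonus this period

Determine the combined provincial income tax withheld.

Provincial Income Tax: taxable = £7490.00
  £755.68 + 27.86% × (£7490.00 − £6200.00) = £755.68 + 27.86% × £1290.00 = £1115.07
Supplemental (26% flat on bonus): 26% × £5950.00 = £1547.00
Total provincial income tax: £1115.07 + £1547.00 = £2662.07

£2662.07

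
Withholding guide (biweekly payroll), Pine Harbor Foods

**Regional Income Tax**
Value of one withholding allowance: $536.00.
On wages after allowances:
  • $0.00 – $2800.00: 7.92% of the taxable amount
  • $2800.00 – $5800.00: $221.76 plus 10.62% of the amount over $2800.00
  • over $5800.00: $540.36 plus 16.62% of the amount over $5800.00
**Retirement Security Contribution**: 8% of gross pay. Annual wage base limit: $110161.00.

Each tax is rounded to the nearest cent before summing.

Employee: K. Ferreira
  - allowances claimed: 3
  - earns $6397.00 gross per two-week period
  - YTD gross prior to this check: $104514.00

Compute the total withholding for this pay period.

$884.75

Regional Income Tax: taxable = $6397.00 − 3×$536.00 = $4789.00
  $221.76 + 10.62% × ($4789.00 − $2800.00) = $221.76 + 10.62% × $1989.00 = $432.99
Retirement Security Contribution: cap $110161.00 − YTD $104514.00 = $5647.00 subject; 8% × $5647.00 = $451.76
Total: $432.99 + $451.76 = $884.75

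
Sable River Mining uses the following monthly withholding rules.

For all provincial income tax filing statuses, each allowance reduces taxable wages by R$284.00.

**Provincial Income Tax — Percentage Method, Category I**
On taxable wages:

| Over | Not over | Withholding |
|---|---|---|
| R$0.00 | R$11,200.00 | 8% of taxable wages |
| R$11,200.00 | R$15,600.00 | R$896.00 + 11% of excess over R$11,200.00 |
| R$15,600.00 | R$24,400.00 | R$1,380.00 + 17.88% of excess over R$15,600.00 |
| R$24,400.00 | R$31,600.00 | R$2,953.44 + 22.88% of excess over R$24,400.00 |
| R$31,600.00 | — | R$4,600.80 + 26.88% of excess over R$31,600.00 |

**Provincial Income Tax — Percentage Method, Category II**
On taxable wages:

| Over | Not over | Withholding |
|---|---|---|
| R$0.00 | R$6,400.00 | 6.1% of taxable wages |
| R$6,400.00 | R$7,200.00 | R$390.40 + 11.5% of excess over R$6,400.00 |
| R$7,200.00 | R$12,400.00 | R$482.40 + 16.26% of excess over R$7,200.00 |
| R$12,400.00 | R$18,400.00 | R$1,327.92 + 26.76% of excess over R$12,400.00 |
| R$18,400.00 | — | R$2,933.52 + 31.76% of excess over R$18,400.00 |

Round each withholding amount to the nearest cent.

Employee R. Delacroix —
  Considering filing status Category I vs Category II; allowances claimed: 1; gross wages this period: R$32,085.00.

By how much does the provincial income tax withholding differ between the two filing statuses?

Provincial Income Tax (Category I): taxable = R$32,085.00 − 1×R$284.00 = R$31,801.00
  R$4,600.80 + 26.88% × (R$31,801.00 − R$31,600.00) = R$4,600.80 + 26.88% × R$201.00 = R$4,654.83
Provincial Income Tax (Category II): taxable = R$32,085.00 − 1×R$284.00 = R$31,801.00
  R$2,933.52 + 31.76% × (R$31,801.00 − R$18,400.00) = R$2,933.52 + 31.76% × R$13,401.00 = R$7,189.68
Difference: |R$4,654.83 − R$7,189.68| = R$2,534.85 (higher under Category II)

R$2,534.85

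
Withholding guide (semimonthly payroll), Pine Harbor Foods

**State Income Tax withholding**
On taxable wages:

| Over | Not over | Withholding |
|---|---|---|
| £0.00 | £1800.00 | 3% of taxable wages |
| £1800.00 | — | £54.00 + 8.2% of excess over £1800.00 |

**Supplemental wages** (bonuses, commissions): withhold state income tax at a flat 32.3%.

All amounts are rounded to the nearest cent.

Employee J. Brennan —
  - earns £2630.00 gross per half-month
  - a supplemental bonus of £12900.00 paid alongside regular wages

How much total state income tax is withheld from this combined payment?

£4288.76

State Income Tax: taxable = £2630.00
  £54.00 + 8.2% × (£2630.00 − £1800.00) = £54.00 + 8.2% × £830.00 = £122.06
Supplemental (32.3% flat on bonus): 32.3% × £12900.00 = £4166.70
Total state income tax: £122.06 + £4166.70 = £4288.76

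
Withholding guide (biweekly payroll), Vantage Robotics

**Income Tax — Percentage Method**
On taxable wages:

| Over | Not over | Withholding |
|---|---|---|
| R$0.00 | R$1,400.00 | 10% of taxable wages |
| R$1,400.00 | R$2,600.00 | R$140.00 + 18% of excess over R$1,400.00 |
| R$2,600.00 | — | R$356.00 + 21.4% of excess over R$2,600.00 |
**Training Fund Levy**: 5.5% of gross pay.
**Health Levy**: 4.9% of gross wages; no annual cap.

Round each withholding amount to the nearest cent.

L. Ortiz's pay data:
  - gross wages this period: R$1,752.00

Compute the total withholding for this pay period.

R$385.57

Income Tax: taxable = R$1,752.00
  R$140.00 + 18% × (R$1,752.00 − R$1,400.00) = R$140.00 + 18% × R$352.00 = R$203.36
Training Fund Levy: 5.5% × R$1,752.00 = R$96.36
Health Levy: 4.9% × R$1,752.00 = R$85.85
Total: R$203.36 + R$96.36 + R$85.85 = R$385.57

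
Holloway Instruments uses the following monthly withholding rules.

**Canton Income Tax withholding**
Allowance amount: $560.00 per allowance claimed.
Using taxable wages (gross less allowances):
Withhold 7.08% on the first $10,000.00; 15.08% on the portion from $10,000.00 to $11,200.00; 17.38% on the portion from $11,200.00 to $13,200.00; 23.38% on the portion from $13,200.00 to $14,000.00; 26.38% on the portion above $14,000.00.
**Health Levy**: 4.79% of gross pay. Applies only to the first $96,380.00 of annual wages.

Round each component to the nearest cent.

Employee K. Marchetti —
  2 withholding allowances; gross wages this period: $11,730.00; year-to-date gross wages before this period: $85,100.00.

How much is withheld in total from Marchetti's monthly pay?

$1,340.30

Canton Income Tax: taxable = $11,730.00 − 2×$560.00 = $10,610.00
  $708.00 + 15.08% × ($10,610.00 − $10,000.00) = $708.00 + 15.08% × $610.00 = $799.99
Health Levy: cap $96,380.00 − YTD $85,100.00 = $11,280.00 subject; 4.79% × $11,280.00 = $540.31
Total: $799.99 + $540.31 = $1,340.30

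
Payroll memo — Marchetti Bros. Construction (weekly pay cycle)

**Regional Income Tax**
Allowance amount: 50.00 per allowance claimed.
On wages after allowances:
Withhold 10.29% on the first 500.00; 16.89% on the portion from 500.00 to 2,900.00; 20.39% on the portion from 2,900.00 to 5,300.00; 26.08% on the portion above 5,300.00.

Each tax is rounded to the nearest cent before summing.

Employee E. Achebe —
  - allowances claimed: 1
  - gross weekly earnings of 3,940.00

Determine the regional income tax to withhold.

Regional Income Tax: taxable = 3,940.00 − 1×50.00 = 3,890.00
  456.81 + 20.39% × (3,890.00 − 2,900.00) = 456.81 + 20.39% × 990.00 = 658.67

658.67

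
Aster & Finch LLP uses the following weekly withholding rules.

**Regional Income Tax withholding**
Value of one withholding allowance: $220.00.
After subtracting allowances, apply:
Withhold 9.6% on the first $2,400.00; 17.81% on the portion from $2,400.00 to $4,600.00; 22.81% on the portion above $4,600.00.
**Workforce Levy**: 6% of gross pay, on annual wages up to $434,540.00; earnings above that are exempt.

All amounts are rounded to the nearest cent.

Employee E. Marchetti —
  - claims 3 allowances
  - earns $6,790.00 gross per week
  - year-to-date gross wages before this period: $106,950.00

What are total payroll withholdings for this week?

$1,378.61

Regional Income Tax: taxable = $6,790.00 − 3×$220.00 = $6,130.00
  $622.22 + 22.81% × ($6,130.00 − $4,600.00) = $622.22 + 22.81% × $1,530.00 = $971.21
Workforce Levy: 6% × $6,790.00 = $407.40
Total: $971.21 + $407.40 = $1,378.61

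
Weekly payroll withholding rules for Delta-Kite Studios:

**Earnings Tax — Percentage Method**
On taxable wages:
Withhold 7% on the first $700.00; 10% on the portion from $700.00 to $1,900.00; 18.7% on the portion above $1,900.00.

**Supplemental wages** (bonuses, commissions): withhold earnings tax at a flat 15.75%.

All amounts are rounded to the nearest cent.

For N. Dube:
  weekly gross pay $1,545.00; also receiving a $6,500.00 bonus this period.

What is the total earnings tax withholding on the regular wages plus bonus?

$1,157.25

Earnings Tax: taxable = $1,545.00
  $49.00 + 10% × ($1,545.00 − $700.00) = $49.00 + 10% × $845.00 = $133.50
Supplemental (15.75% flat on bonus): 15.75% × $6,500.00 = $1,023.75
Total earnings tax: $133.50 + $1,023.75 = $1,157.25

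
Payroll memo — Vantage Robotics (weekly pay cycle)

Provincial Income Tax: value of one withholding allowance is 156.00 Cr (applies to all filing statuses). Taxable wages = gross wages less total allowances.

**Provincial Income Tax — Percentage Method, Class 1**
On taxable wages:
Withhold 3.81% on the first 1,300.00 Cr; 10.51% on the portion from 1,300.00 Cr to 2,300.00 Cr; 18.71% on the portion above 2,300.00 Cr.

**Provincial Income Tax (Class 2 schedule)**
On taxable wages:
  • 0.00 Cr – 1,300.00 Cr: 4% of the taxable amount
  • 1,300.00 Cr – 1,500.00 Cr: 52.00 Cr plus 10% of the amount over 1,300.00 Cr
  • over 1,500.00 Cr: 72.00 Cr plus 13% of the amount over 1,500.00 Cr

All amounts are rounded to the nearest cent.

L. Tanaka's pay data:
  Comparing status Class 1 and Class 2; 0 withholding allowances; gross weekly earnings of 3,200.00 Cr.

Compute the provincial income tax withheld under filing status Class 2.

Provincial Income Tax (Class 2): taxable = 3,200.00 Cr
  72.00 Cr + 13% × (3,200.00 Cr − 1,500.00 Cr) = 72.00 Cr + 13% × 1,700.00 Cr = 293.00 Cr

293.00 Cr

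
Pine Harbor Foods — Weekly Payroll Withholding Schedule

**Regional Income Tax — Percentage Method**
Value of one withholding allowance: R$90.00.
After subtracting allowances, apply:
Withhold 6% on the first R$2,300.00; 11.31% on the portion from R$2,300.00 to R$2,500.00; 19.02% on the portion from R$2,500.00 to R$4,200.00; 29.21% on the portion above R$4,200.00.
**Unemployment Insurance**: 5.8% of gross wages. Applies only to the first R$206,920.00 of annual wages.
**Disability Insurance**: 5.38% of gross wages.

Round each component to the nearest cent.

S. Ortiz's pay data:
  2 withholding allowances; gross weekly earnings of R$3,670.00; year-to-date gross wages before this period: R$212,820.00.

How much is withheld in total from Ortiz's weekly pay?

R$546.37

Regional Income Tax: taxable = R$3,670.00 − 2×R$90.00 = R$3,490.00
  R$160.62 + 19.02% × (R$3,490.00 − R$2,500.00) = R$160.62 + 19.02% × R$990.00 = R$348.92
Unemployment Insurance: YTD R$212,820.00 ≥ cap R$206,920.00 → R$0.00
Disability Insurance: 5.38% × R$3,670.00 = R$197.45
Total: R$348.92 + R$0.00 + R$197.45 = R$546.37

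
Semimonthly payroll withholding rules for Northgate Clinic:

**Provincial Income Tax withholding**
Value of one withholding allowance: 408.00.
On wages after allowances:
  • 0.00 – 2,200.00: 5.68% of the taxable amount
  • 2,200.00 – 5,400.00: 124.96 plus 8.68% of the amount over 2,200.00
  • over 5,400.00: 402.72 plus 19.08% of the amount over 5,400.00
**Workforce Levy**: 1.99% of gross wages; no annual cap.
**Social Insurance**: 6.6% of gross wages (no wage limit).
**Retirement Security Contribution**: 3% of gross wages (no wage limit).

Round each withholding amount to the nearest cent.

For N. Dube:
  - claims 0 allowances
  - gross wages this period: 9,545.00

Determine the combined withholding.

Provincial Income Tax: taxable = 9,545.00
  402.72 + 19.08% × (9,545.00 − 5,400.00) = 402.72 + 19.08% × 4,145.00 = 1,193.59
Workforce Levy: 1.99% × 9,545.00 = 189.95
Social Insurance: 6.6% × 9,545.00 = 629.97
Retirement Security Contribution: 3% × 9,545.00 = 286.35
Total: 1,193.59 + 189.95 + 629.97 + 286.35 = 2,299.86

2,299.86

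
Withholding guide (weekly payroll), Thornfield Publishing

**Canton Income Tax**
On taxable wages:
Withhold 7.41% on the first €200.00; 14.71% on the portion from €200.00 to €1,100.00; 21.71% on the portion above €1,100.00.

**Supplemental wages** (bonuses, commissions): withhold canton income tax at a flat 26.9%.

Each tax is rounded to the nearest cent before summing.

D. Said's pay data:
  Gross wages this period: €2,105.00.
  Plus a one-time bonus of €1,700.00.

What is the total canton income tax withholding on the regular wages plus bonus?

€822.70

Canton Income Tax: taxable = €2,105.00
  €147.21 + 21.71% × (€2,105.00 − €1,100.00) = €147.21 + 21.71% × €1,005.00 = €365.40
Supplemental (26.9% flat on bonus): 26.9% × €1,700.00 = €457.30
Total canton income tax: €365.40 + €457.30 = €822.70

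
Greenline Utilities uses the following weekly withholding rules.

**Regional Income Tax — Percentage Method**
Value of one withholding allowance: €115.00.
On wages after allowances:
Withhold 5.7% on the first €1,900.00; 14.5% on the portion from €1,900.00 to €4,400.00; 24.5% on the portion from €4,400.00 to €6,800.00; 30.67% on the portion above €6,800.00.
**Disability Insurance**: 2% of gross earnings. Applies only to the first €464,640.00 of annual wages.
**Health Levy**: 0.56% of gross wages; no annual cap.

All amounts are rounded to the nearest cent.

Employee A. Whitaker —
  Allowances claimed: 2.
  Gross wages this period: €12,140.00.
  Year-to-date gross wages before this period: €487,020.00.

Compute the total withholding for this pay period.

€2,694.02

Regional Income Tax: taxable = €12,140.00 − 2×€115.00 = €11,910.00
  €1,058.80 + 30.67% × (€11,910.00 − €6,800.00) = €1,058.80 + 30.67% × €5,110.00 = €2,626.04
Disability Insurance: YTD €487,020.00 ≥ cap €464,640.00 → €0.00
Health Levy: 0.56% × €12,140.00 = €67.98
Total: €2,626.04 + €0.00 + €67.98 = €2,694.02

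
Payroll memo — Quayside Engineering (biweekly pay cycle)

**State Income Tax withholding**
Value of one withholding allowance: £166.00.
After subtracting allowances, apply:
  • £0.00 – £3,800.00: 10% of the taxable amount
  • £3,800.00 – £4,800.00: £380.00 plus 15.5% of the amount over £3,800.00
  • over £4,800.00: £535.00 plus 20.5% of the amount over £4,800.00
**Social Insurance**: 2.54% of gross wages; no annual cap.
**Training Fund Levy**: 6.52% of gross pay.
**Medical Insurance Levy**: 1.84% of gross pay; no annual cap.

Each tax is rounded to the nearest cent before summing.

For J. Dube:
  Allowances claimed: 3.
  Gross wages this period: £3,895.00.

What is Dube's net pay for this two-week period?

£3,130.75

State Income Tax: taxable = £3,895.00 − 3×£166.00 = £3,397.00
  10% × £3,397.00 = £339.70
Social Insurance: 2.54% × £3,895.00 = £98.93
Training Fund Levy: 6.52% × £3,895.00 = £253.95
Medical Insurance Levy: 1.84% × £3,895.00 = £71.67
Total withheld: £339.70 + £98.93 + £253.95 + £71.67 = £764.25
Net pay: £3,895.00 − £764.25 = £3,130.75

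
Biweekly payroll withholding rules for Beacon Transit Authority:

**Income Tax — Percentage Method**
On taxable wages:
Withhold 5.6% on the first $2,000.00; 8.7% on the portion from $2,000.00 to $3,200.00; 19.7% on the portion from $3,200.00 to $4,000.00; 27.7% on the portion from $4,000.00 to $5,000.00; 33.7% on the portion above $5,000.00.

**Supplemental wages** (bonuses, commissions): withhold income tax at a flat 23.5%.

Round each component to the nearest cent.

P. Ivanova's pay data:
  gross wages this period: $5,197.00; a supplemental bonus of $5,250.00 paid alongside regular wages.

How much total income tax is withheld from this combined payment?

Income Tax: taxable = $5,197.00
  $651.00 + 33.7% × ($5,197.00 − $5,000.00) = $651.00 + 33.7% × $197.00 = $717.39
Supplemental (23.5% flat on bonus): 23.5% × $5,250.00 = $1,233.75
Total income tax: $717.39 + $1,233.75 = $1,951.14

$1,951.14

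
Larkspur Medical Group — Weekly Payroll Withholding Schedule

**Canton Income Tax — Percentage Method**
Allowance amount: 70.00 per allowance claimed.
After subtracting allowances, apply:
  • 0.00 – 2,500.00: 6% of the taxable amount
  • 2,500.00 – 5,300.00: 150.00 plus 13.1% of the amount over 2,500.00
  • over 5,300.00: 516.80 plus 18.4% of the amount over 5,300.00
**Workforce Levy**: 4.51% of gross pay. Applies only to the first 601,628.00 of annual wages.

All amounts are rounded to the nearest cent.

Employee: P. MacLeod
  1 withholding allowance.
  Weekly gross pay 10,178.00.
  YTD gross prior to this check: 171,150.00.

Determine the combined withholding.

1,860.50

Canton Income Tax: taxable = 10,178.00 − 1×70.00 = 10,108.00
  516.80 + 18.4% × (10,108.00 − 5,300.00) = 516.80 + 18.4% × 4,808.00 = 1,401.47
Workforce Levy: 4.51% × 10,178.00 = 459.03
Total: 1,401.47 + 459.03 = 1,860.50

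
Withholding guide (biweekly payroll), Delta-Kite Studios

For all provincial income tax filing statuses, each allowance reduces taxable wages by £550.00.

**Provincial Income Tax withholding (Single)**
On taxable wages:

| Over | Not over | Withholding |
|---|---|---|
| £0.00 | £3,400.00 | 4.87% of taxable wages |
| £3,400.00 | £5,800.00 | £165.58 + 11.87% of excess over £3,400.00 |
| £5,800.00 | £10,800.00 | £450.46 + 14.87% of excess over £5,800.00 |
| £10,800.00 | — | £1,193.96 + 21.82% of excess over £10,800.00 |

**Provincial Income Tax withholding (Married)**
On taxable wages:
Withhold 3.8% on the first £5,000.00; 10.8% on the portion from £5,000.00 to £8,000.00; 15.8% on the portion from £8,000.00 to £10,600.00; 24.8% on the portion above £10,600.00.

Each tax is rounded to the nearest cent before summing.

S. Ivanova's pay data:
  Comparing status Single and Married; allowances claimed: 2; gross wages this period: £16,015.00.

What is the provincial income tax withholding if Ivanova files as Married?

Provincial Income Tax (Married): taxable = £16,015.00 − 2×£550.00 = £14,915.00
  £924.80 + 24.8% × (£14,915.00 − £10,600.00) = £924.80 + 24.8% × £4,315.00 = £1,994.92

£1,994.92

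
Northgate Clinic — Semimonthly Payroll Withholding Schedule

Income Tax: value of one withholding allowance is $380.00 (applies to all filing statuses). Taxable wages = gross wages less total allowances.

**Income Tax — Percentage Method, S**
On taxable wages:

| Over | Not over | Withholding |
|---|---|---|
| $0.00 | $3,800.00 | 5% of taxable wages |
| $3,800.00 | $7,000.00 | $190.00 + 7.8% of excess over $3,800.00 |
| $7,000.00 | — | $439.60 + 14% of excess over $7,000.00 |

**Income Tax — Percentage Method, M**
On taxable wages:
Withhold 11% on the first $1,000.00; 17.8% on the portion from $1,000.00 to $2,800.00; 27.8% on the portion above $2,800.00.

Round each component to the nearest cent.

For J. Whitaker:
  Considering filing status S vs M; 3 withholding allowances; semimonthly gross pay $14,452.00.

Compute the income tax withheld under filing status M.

Income Tax (M): taxable = $14,452.00 − 3×$380.00 = $13,312.00
  $430.40 + 27.8% × ($13,312.00 − $2,800.00) = $430.40 + 27.8% × $10,512.00 = $3,352.74

$3,352.74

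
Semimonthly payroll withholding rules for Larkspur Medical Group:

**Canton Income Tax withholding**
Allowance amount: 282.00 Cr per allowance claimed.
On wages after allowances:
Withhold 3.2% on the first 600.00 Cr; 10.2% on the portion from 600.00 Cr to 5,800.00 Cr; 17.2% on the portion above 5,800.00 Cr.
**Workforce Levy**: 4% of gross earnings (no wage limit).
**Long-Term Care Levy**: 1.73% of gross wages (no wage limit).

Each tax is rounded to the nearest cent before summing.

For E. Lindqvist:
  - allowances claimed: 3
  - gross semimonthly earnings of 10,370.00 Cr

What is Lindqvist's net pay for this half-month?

Canton Income Tax: taxable = 10,370.00 Cr − 3×282.00 Cr = 9,524.00 Cr
  549.60 Cr + 17.2% × (9,524.00 Cr − 5,800.00 Cr) = 549.60 Cr + 17.2% × 3,724.00 Cr = 1,190.13 Cr
Workforce Levy: 4% × 10,370.00 Cr = 414.80 Cr
Long-Term Care Levy: 1.73% × 10,370.00 Cr = 179.40 Cr
Total withheld: 1,190.13 Cr + 414.80 Cr + 179.40 Cr = 1,784.33 Cr
Net pay: 10,370.00 Cr − 1,784.33 Cr = 8,585.67 Cr

8,585.67 Cr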